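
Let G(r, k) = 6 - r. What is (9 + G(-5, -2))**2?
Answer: 400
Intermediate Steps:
(9 + G(-5, -2))**2 = (9 + (6 - 1*(-5)))**2 = (9 + (6 + 5))**2 = (9 + 11)**2 = 20**2 = 400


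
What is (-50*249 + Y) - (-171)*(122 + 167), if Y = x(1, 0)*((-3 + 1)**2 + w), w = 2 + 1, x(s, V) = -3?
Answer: 36948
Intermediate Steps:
w = 3
Y = -21 (Y = -3*((-3 + 1)**2 + 3) = -3*((-2)**2 + 3) = -3*(4 + 3) = -3*7 = -21)
(-50*249 + Y) - (-171)*(122 + 167) = (-50*249 - 21) - (-171)*(122 + 167) = (-12450 - 21) - (-171)*289 = -12471 - 1*(-49419) = -12471 + 49419 = 36948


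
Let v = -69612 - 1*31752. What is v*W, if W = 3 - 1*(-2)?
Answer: -506820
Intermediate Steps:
W = 5 (W = 3 + 2 = 5)
v = -101364 (v = -69612 - 31752 = -101364)
v*W = -101364*5 = -506820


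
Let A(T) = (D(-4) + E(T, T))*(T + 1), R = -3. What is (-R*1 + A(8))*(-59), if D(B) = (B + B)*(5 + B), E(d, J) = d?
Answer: -177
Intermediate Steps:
D(B) = 2*B*(5 + B) (D(B) = (2*B)*(5 + B) = 2*B*(5 + B))
A(T) = (1 + T)*(-8 + T) (A(T) = (2*(-4)*(5 - 4) + T)*(T + 1) = (2*(-4)*1 + T)*(1 + T) = (-8 + T)*(1 + T) = (1 + T)*(-8 + T))
(-R*1 + A(8))*(-59) = (-1*(-3)*1 + (-8 + 8**2 - 7*8))*(-59) = (3*1 + (-8 + 64 - 56))*(-59) = (3 + 0)*(-59) = 3*(-59) = -177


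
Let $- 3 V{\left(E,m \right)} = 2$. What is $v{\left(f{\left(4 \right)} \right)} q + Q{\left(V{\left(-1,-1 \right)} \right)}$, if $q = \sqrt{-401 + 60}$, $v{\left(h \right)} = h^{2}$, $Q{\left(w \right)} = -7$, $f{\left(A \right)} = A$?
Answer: $-7 + 16 i \sqrt{341} \approx -7.0 + 295.46 i$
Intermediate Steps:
$V{\left(E,m \right)} = - \frac{2}{3}$ ($V{\left(E,m \right)} = \left(- \frac{1}{3}\right) 2 = - \frac{2}{3}$)
$q = i \sqrt{341}$ ($q = \sqrt{-341} = i \sqrt{341} \approx 18.466 i$)
$v{\left(f{\left(4 \right)} \right)} q + Q{\left(V{\left(-1,-1 \right)} \right)} = 4^{2} i \sqrt{341} - 7 = 16 i \sqrt{341} - 7 = -7 + 16 i \sqrt{341}$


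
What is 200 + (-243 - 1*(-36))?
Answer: -7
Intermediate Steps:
200 + (-243 - 1*(-36)) = 200 + (-243 + 36) = 200 - 207 = -7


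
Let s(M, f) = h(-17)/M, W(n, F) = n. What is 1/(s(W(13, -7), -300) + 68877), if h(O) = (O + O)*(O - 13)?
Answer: 13/896421 ≈ 1.4502e-5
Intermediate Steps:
h(O) = 2*O*(-13 + O) (h(O) = (2*O)*(-13 + O) = 2*O*(-13 + O))
s(M, f) = 1020/M (s(M, f) = (2*(-17)*(-13 - 17))/M = (2*(-17)*(-30))/M = 1020/M)
1/(s(W(13, -7), -300) + 68877) = 1/(1020/13 + 68877) = 1/(896421/13) = 13/896421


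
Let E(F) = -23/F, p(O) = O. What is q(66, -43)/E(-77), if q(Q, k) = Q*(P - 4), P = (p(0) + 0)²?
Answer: -20328/23 ≈ -883.83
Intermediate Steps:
P = 0 (P = (0 + 0)² = 0² = 0)
q(Q, k) = -4*Q (q(Q, k) = Q*(0 - 4) = Q*(-4) = -4*Q)
q(66, -43)/E(-77) = (-4*66)/((-23/(-77))) = -264/((-23*(-1/77))) = -264/23/77 = -264*77/23 = -20328/23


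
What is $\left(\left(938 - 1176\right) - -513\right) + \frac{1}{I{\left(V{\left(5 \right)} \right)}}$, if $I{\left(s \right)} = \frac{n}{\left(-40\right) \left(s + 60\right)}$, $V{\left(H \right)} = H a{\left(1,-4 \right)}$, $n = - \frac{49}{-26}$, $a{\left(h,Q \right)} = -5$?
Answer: $- \frac{3275}{7} \approx -467.86$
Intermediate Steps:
$n = \frac{49}{26}$ ($n = \left(-49\right) \left(- \frac{1}{26}\right) = \frac{49}{26} \approx 1.8846$)
$V{\left(H \right)} = - 5 H$ ($V{\left(H \right)} = H \left(-5\right) = - 5 H$)
$I{\left(s \right)} = \frac{49}{26 \left(-2400 - 40 s\right)}$ ($I{\left(s \right)} = \frac{49}{26 \left(- 40 \left(s + 60\right)\right)} = \frac{49}{26 \left(- 40 \left(60 + s\right)\right)} = \frac{49}{26 \left(-2400 - 40 s\right)}$)
$\left(\left(938 - 1176\right) - -513\right) + \frac{1}{I{\left(V{\left(5 \right)} \right)}} = \left(\left(938 - 1176\right) - -513\right) + \frac{1}{\left(-49\right) \frac{1}{62400 + 1040 \left(\left(-5\right) 5\right)}} = \left(-238 + 513\right) + \frac{1}{\left(-49\right) \frac{1}{62400 + 1040 \left(-25\right)}} = 275 + \frac{1}{\left(-49\right) \frac{1}{62400 - 26000}} = 275 + \frac{1}{\left(-49\right) \frac{1}{36400}} = 275 + \frac{1}{- \frac{7}{5200}} = 275 - \frac{5200}{7} = - \frac{3275}{7}$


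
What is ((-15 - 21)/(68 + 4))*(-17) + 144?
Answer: 305/2 ≈ 152.50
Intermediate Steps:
((-15 - 21)/(68 + 4))*(-17) + 144 = -36/72*(-17) + 144 = -36*1/72*(-17) + 144 = -1/2*(-17) + 144 = 17/2 + 144 = 305/2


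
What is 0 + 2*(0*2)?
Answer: 0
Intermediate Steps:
0 + 2*(0*2) = 0 + 2*0 = 0 + 0 = 0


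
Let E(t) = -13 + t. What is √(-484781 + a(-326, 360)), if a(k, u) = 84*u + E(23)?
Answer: I*√454531 ≈ 674.19*I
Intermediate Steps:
a(k, u) = 10 + 84*u (a(k, u) = 84*u + (-13 + 23) = 84*u + 10 = 10 + 84*u)
√(-484781 + a(-326, 360)) = √(-484781 + (10 + 84*360)) = √(-484781 + (10 + 30240)) = √(-484781 + 30250) = √(-454531) = I*√454531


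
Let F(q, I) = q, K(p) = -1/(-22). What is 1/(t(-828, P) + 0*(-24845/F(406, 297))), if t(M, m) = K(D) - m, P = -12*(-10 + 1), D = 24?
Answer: -22/2375 ≈ -0.0092632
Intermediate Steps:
K(p) = 1/22 (K(p) = -1*(-1/22) = 1/22)
P = 108 (P = -12*(-9) = 108)
t(M, m) = 1/22 - m
1/(t(-828, P) + 0*(-24845/F(406, 297))) = 1/((1/22 - 1*108) + 0*(-24845/406)) = 1/((1/22 - 108) + 0*(-24845*1/406)) = 1/(-2375/22 + 0*(-24845/406)) = 1/(-2375/22 + 0) = 1/(-2375/22) = -22/2375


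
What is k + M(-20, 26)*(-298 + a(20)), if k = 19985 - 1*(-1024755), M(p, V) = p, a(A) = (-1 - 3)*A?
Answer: 1052300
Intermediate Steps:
a(A) = -4*A
k = 1044740 (k = 19985 + 1024755 = 1044740)
k + M(-20, 26)*(-298 + a(20)) = 1044740 - 20*(-298 - 4*20) = 1044740 - 20*(-298 - 80) = 1044740 - 20*(-378) = 1044740 + 7560 = 1052300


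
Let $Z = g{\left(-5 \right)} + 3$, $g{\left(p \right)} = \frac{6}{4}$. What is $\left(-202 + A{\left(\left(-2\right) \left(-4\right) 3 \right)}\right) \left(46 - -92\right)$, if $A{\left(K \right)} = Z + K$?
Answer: $-23943$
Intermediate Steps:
$g{\left(p \right)} = \frac{3}{2}$ ($g{\left(p \right)} = 6 \cdot \frac{1}{4} = \frac{3}{2}$)
$Z = \frac{9}{2}$ ($Z = \frac{3}{2} + 3 = \frac{9}{2} \approx 4.5$)
$A{\left(K \right)} = \frac{9}{2} + K$
$\left(-202 + A{\left(\left(-2\right) \left(-4\right) 3 \right)}\right) \left(46 - -92\right) = \left(-202 + \left(\frac{9}{2} + \left(-2\right) \left(-4\right) 3\right)\right) \left(46 - -92\right) = \left(-202 + \left(\frac{9}{2} + 8 \cdot 3\right)\right) \left(46 + 92\right) = \left(-202 + \left(\frac{9}{2} + 24\right)\right) 138 = \left(-202 + \frac{57}{2}\right) 138 = \left(- \frac{347}{2}\right) 138 = -23943$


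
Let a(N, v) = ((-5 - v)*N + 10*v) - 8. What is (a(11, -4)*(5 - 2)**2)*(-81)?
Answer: 43011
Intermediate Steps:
a(N, v) = -8 + 10*v + N*(-5 - v) (a(N, v) = (N*(-5 - v) + 10*v) - 8 = (10*v + N*(-5 - v)) - 8 = -8 + 10*v + N*(-5 - v))
(a(11, -4)*(5 - 2)**2)*(-81) = ((-8 - 5*11 + 10*(-4) - 1*11*(-4))*(5 - 2)**2)*(-81) = ((-8 - 55 - 40 + 44)*3**2)*(-81) = -59*9*(-81) = -531*(-81) = 43011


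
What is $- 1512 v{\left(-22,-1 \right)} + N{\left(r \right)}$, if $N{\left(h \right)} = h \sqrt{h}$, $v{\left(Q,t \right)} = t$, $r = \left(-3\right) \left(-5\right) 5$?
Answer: $1512 + 375 \sqrt{3} \approx 2161.5$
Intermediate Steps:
$r = 75$ ($r = 15 \cdot 5 = 75$)
$N{\left(h \right)} = h^{\frac{3}{2}}$
$- 1512 v{\left(-22,-1 \right)} + N{\left(r \right)} = \left(-1512\right) \left(-1\right) + 75^{\frac{3}{2}} = 1512 + 375 \sqrt{3}$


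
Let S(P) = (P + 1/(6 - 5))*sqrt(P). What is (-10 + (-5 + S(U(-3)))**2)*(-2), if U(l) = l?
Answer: -6 - 40*I*sqrt(3) ≈ -6.0 - 69.282*I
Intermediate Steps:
S(P) = sqrt(P)*(1 + P) (S(P) = (P + 1/1)*sqrt(P) = (P + 1)*sqrt(P) = (1 + P)*sqrt(P) = sqrt(P)*(1 + P))
(-10 + (-5 + S(U(-3)))**2)*(-2) = (-10 + (-5 + sqrt(-3)*(1 - 3))**2)*(-2) = (-10 + (-5 + (I*sqrt(3))*(-2))**2)*(-2) = (-10 + (-5 - 2*I*sqrt(3))**2)*(-2) = 20 - 2*(-5 - 2*I*sqrt(3))**2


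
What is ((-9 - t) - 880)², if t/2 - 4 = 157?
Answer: 1466521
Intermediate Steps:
t = 322 (t = 8 + 2*157 = 8 + 314 = 322)
((-9 - t) - 880)² = ((-9 - 1*322) - 880)² = ((-9 - 322) - 880)² = (-331 - 880)² = (-1211)² = 1466521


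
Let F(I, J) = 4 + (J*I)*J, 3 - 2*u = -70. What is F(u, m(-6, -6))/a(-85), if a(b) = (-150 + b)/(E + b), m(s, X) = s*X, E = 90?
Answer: -47308/47 ≈ -1006.6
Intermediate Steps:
u = 73/2 (u = 3/2 - ½*(-70) = 3/2 + 35 = 73/2 ≈ 36.500)
m(s, X) = X*s
F(I, J) = 4 + I*J² (F(I, J) = 4 + (I*J)*J = 4 + I*J²)
a(b) = (-150 + b)/(90 + b)
F(u, m(-6, -6))/a(-85) = (4 + 73*(-6*(-6))²/2)/(((-150 - 85)/(90 - 85))) = (4 + (73/2)*36²)/((-235/5)) = (4 + (73/2)*1296)/(((⅕)*(-235))) = (4 + 47304)/(-47) = 47308*(-1/47) = -47308/47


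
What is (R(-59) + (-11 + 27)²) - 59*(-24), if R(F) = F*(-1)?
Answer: 1731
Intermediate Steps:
R(F) = -F
(R(-59) + (-11 + 27)²) - 59*(-24) = (-1*(-59) + (-11 + 27)²) - 59*(-24) = (59 + 16²) + 1416 = (59 + 256) + 1416 = 315 + 1416 = 1731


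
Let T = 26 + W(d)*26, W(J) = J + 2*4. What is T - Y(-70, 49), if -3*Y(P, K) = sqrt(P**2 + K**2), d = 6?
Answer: 390 + 7*sqrt(149)/3 ≈ 418.48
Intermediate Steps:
W(J) = 8 + J (W(J) = J + 8 = 8 + J)
T = 390 (T = 26 + (8 + 6)*26 = 26 + 14*26 = 26 + 364 = 390)
Y(P, K) = -sqrt(K**2 + P**2)/3 (Y(P, K) = -sqrt(P**2 + K**2)/3 = -sqrt(K**2 + P**2)/3)
T - Y(-70, 49) = 390 - (-1)*sqrt(49**2 + (-70)**2)/3 = 390 - (-1)*sqrt(2401 + 4900)/3 = 390 - (-1)*sqrt(7301)/3 = 390 - (-1)*7*sqrt(149)/3 = 390 - (-7)*sqrt(149)/3 = 390 + 7*sqrt(149)/3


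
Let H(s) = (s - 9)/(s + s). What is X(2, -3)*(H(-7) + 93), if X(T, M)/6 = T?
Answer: 7908/7 ≈ 1129.7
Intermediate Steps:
X(T, M) = 6*T
H(s) = (-9 + s)/(2*s) (H(s) = (-9 + s)/((2*s)) = (-9 + s)*(1/(2*s)) = (-9 + s)/(2*s))
X(2, -3)*(H(-7) + 93) = (6*2)*((½)*(-9 - 7)/(-7) + 93) = 12*((½)*(-⅐)*(-16) + 93) = 12*(8/7 + 93) = 12*(659/7) = 7908/7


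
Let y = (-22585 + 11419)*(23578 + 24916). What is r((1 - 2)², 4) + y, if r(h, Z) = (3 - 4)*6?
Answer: -541484010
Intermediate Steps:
r(h, Z) = -6 (r(h, Z) = -1*6 = -6)
y = -541484004 (y = -11166*48494 = -541484004)
r((1 - 2)², 4) + y = -6 - 541484004 = -541484010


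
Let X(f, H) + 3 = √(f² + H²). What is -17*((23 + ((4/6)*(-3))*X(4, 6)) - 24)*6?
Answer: -510 + 408*√13 ≈ 961.06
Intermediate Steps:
X(f, H) = -3 + √(H² + f²) (X(f, H) = -3 + √(f² + H²) = -3 + √(H² + f²))
-17*((23 + ((4/6)*(-3))*X(4, 6)) - 24)*6 = -17*((23 + ((4/6)*(-3))*(-3 + √(6² + 4²))) - 24)*6 = -17*((23 + ((4*(⅙))*(-3))*(-3 + √(36 + 16))) - 24)*6 = -17*((23 + ((⅔)*(-3))*(-3 + √52)) - 24)*6 = -17*((23 - 2*(-3 + 2*√13)) - 24)*6 = -17*((23 + (6 - 4*√13)) - 24)*6 = -17*((29 - 4*√13) - 24)*6 = -17*(5 - 4*√13)*6 = -17*(30 - 24*√13) = -510 + 408*√13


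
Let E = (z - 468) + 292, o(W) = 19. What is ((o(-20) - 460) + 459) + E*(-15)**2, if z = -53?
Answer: -51507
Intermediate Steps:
E = -229 (E = (-53 - 468) + 292 = -521 + 292 = -229)
((o(-20) - 460) + 459) + E*(-15)**2 = ((19 - 460) + 459) - 229*(-15)**2 = (-441 + 459) - 229*225 = 18 - 51525 = -51507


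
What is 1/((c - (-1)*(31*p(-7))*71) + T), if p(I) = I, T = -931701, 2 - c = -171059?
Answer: -1/776047 ≈ -1.2886e-6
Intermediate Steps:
c = 171061 (c = 2 - 1*(-171059) = 2 + 171059 = 171061)
1/((c - (-1)*(31*p(-7))*71) + T) = 1/((171061 - (-1)*(31*(-7))*71) - 931701) = 1/((171061 - (-1)*(-217*71)) - 931701) = 1/((171061 - (-1)*(-15407)) - 931701) = 1/((171061 - 1*15407) - 931701) = 1/((171061 - 15407) - 931701) = 1/(155654 - 931701) = 1/(-776047) = -1/776047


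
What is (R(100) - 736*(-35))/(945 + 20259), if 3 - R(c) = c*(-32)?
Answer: 28963/21204 ≈ 1.3659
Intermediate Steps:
R(c) = 3 + 32*c (R(c) = 3 - c*(-32) = 3 - (-32)*c = 3 + 32*c)
(R(100) - 736*(-35))/(945 + 20259) = ((3 + 32*100) - 736*(-35))/(945 + 20259) = ((3 + 3200) + 25760)/21204 = (3203 + 25760)*(1/21204) = 28963*(1/21204) = 28963/21204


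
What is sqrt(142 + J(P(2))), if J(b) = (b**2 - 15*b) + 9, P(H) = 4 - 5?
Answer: sqrt(167) ≈ 12.923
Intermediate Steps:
P(H) = -1
J(b) = 9 + b**2 - 15*b
sqrt(142 + J(P(2))) = sqrt(142 + (9 + (-1)**2 - 15*(-1))) = sqrt(142 + (9 + 1 + 15)) = sqrt(142 + 25) = sqrt(167)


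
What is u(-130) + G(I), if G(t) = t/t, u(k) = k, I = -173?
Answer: -129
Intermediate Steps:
G(t) = 1
u(-130) + G(I) = -130 + 1 = -129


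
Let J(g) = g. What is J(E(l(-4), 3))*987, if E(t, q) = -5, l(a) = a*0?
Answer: -4935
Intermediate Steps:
l(a) = 0
J(E(l(-4), 3))*987 = -5*987 = -4935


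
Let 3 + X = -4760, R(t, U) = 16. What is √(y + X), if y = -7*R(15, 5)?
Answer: 5*I*√195 ≈ 69.821*I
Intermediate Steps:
X = -4763 (X = -3 - 4760 = -4763)
y = -112 (y = -7*16 = -112)
√(y + X) = √(-112 - 4763) = √(-4875) = 5*I*√195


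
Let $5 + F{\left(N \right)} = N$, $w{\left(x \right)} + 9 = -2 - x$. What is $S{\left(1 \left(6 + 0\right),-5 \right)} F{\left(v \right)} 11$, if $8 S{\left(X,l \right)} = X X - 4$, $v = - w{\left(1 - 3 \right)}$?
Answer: $176$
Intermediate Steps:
$w{\left(x \right)} = -11 - x$ ($w{\left(x \right)} = -9 - \left(2 + x\right) = -11 - x$)
$v = 9$ ($v = - (-11 - \left(1 - 3\right)) = - (-11 - -2) = - (-11 + 2) = \left(-1\right) \left(-9\right) = 9$)
$F{\left(N \right)} = -5 + N$
$S{\left(X,l \right)} = - \frac{1}{2} + \frac{X^{2}}{8}$ ($S{\left(X,l \right)} = \frac{X X - 4}{8} = \frac{X^{2} - 4}{8} = \frac{-4 + X^{2}}{8} = - \frac{1}{2} + \frac{X^{2}}{8}$)
$S{\left(1 \left(6 + 0\right),-5 \right)} F{\left(v \right)} 11 = \left(- \frac{1}{2} + \frac{\left(1 \left(6 + 0\right)\right)^{2}}{8}\right) \left(-5 + 9\right) 11 = \left(- \frac{1}{2} + \frac{\left(1 \cdot 6\right)^{2}}{8}\right) 4 \cdot 11 = \left(- \frac{1}{2} + \frac{6^{2}}{8}\right) 4 \cdot 11 = \left(- \frac{1}{2} + \frac{1}{8} \cdot 36\right) 4 \cdot 11 = \left(- \frac{1}{2} + \frac{9}{2}\right) 4 \cdot 11 = 4 \cdot 4 \cdot 11 = 16 \cdot 11 = 176$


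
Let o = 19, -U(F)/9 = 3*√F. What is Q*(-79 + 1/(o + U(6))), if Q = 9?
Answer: -2853414/4013 - 243*√6/4013 ≈ -711.19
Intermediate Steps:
U(F) = -27*√F
Q*(-79 + 1/(o + U(6))) = 9*(-79 + 1/(19 - 27*√6)) = -711 + 9/(19 - 27*√6)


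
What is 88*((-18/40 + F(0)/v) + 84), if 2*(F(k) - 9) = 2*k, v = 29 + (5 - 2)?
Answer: 147543/20 ≈ 7377.1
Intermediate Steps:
v = 32 (v = 29 + 3 = 32)
F(k) = 9 + k (F(k) = 9 + (2*k)/2 = 9 + k)
88*((-18/40 + F(0)/v) + 84) = 88*((-18/40 + (9 + 0)/32) + 84) = 88*((-18*1/40 + 9*(1/32)) + 84) = 88*((-9/20 + 9/32) + 84) = 88*(-27/160 + 84) = 88*(13413/160) = 147543/20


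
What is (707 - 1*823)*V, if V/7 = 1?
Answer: -812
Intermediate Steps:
V = 7 (V = 7*1 = 7)
(707 - 1*823)*V = (707 - 1*823)*7 = (707 - 823)*7 = -116*7 = -812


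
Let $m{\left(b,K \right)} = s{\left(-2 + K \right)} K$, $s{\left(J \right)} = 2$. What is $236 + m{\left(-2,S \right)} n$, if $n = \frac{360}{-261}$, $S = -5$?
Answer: $\frac{7244}{29} \approx 249.79$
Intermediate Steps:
$m{\left(b,K \right)} = 2 K$
$n = - \frac{40}{29}$ ($n = 360 \left(- \frac{1}{261}\right) = - \frac{40}{29} \approx -1.3793$)
$236 + m{\left(-2,S \right)} n = 236 + 2 \left(-5\right) \left(- \frac{40}{29}\right) = 236 - - \frac{400}{29} = 236 + \frac{400}{29} = \frac{7244}{29}$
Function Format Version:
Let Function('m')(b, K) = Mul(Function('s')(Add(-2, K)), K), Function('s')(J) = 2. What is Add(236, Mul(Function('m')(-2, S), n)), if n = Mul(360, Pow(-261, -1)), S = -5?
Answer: Rational(7244, 29) ≈ 249.79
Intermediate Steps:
Function('m')(b, K) = Mul(2, K)
n = Rational(-40, 29) (n = Mul(360, Rational(-1, 261)) = Rational(-40, 29) ≈ -1.3793)
Add(236, Mul(Function('m')(-2, S), n)) = Add(236, Mul(Mul(2, -5), Rational(-40, 29))) = Add(236, Mul(-10, Rational(-40, 29))) = Add(236, Rational(400, 29)) = Rational(7244, 29)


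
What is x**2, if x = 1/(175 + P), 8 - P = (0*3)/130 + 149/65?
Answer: 4225/137968516 ≈ 3.0623e-5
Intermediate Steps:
P = 371/65 (P = 8 - ((0*3)/130 + 149/65) = 8 - (0*(1/130) + 149*(1/65)) = 8 - (0 + 149/65) = 8 - 1*149/65 = 8 - 149/65 = 371/65 ≈ 5.7077)
x = 65/11746 (x = 1/(175 + 371/65) = 1/(11746/65) = 65/11746 ≈ 0.0055338)
x**2 = (65/11746)**2 = 4225/137968516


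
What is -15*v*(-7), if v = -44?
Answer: -4620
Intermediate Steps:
-15*v*(-7) = -15*(-44)*(-7) = 660*(-7) = -4620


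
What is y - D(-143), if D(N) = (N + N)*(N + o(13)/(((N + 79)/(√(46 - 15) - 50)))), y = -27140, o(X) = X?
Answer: -1042133/16 - 1859*√31/32 ≈ -65457.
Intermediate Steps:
D(N) = 2*N*(N + 13*(-50 + √31)/(79 + N)) (D(N) = (N + N)*(N + 13/(((N + 79)/(√(46 - 15) - 50)))) = (2*N)*(N + 13/(((79 + N)/(√31 - 50)))) = (2*N)*(N + 13/(((79 + N)/(-50 + √31)))) = (2*N)*(N + 13*((-50 + √31)/(79 + N))) = (2*N)*(N + 13*(-50 + √31)/(79 + N)) = 2*N*(N + 13*(-50 + √31)/(79 + N)))
y - D(-143) = -27140 - 2*(-143)*(-650 + (-143)² + 13*√31 + 79*(-143))/(79 - 143) = -27140 - 2*(-143)*(-650 + 20449 + 13*√31 - 11297)/(-64) = -27140 - 2*(-143)*(-1)*(8502 + 13*√31)/64 = -27140 - (607893/16 + 1859*√31/32) = -27140 + (-607893/16 - 1859*√31/32) = -1042133/16 - 1859*√31/32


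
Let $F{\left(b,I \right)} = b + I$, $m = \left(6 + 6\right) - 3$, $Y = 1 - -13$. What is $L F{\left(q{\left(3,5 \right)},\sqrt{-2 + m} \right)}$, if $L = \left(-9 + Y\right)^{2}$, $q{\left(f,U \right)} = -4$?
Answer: $-100 + 25 \sqrt{7} \approx -33.856$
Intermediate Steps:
$Y = 14$ ($Y = 1 + 13 = 14$)
$m = 9$ ($m = 12 - 3 = 9$)
$L = 25$ ($L = \left(-9 + 14\right)^{2} = 5^{2} = 25$)
$F{\left(b,I \right)} = I + b$
$L F{\left(q{\left(3,5 \right)},\sqrt{-2 + m} \right)} = 25 \left(\sqrt{-2 + 9} - 4\right) = 25 \left(\sqrt{7} - 4\right) = 25 \left(-4 + \sqrt{7}\right) = -100 + 25 \sqrt{7}$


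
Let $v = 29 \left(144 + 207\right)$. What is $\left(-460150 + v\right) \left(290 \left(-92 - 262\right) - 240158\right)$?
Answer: $154258158278$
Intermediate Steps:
$v = 10179$ ($v = 29 \cdot 351 = 10179$)
$\left(-460150 + v\right) \left(290 \left(-92 - 262\right) - 240158\right) = \left(-460150 + 10179\right) \left(290 \left(-92 - 262\right) - 240158\right) = - 449971 \left(290 \left(-354\right) - 240158\right) = - 449971 \left(-102660 - 240158\right) = \left(-449971\right) \left(-342818\right) = 154258158278$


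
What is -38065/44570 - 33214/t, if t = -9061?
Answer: 227088203/80769754 ≈ 2.8116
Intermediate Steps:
-38065/44570 - 33214/t = -38065/44570 - 33214/(-9061) = -38065*1/44570 - 33214*(-1/9061) = -7613/8914 + 33214/9061 = 227088203/80769754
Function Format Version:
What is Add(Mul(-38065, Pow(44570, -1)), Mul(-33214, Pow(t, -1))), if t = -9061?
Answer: Rational(227088203, 80769754) ≈ 2.8116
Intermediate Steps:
Add(Mul(-38065, Pow(44570, -1)), Mul(-33214, Pow(t, -1))) = Add(Mul(-38065, Pow(44570, -1)), Mul(-33214, Pow(-9061, -1))) = Add(Mul(-38065, Rational(1, 44570)), Mul(-33214, Rational(-1, 9061))) = Add(Rational(-7613, 8914), Rational(33214, 9061)) = Rational(227088203, 80769754)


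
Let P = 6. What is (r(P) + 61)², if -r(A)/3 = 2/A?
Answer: 3600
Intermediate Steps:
r(A) = -6/A
(r(P) + 61)² = (-6/6 + 61)² = (-6*⅙ + 61)² = (-1 + 61)² = 60² = 3600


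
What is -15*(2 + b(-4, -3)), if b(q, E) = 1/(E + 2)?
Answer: -15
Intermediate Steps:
b(q, E) = 1/(2 + E)
-15*(2 + b(-4, -3)) = -15*(2 + 1/(2 - 3)) = -15*(2 + 1/(-1)) = -15*(2 - 1) = -15*1 = -15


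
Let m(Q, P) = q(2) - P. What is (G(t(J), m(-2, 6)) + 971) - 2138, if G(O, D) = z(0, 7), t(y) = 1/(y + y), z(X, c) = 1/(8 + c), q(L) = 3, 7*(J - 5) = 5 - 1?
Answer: -17504/15 ≈ -1166.9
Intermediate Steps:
J = 39/7 (J = 5 + (5 - 1)/7 = 5 + (⅐)*4 = 5 + 4/7 = 39/7 ≈ 5.5714)
m(Q, P) = 3 - P
t(y) = 1/(2*y)
G(O, D) = 1/15 (G(O, D) = 1/(8 + 7) = 1/15)
(G(t(J), m(-2, 6)) + 971) - 2138 = (1/15 + 971) - 2138 = 14566/15 - 2138 = -17504/15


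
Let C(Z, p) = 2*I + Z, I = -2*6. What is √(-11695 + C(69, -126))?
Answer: 5*I*√466 ≈ 107.94*I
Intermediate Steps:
I = -12
C(Z, p) = -24 + Z (C(Z, p) = 2*(-12) + Z = -24 + Z)
√(-11695 + C(69, -126)) = √(-11695 + (-24 + 69)) = √(-11695 + 45) = √(-11650) = 5*I*√466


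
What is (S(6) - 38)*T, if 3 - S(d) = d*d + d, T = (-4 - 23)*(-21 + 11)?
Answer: -20790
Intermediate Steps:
T = 270 (T = -27*(-10) = 270)
S(d) = 3 - d - d**2 (S(d) = 3 - (d*d + d) = 3 - (d**2 + d) = 3 - (d + d**2) = 3 + (-d - d**2) = 3 - d - d**2)
(S(6) - 38)*T = ((3 - 1*6 - 1*6**2) - 38)*270 = ((3 - 6 - 1*36) - 38)*270 = ((3 - 6 - 36) - 38)*270 = (-39 - 38)*270 = -77*270 = -20790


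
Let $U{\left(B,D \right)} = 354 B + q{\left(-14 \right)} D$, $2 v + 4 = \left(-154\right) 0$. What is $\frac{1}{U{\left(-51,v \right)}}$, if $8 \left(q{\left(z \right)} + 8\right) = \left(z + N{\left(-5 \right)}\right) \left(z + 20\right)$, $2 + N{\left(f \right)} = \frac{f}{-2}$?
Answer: $- \frac{4}{72071} \approx -5.5501 \cdot 10^{-5}$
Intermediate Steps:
$v = -2$ ($v = -2 + \frac{\left(-154\right) 0}{2} = -2 + \frac{1}{2} \cdot 0 = -2 + 0 = -2$)
$N{\left(f \right)} = -2 - \frac{f}{2}$ ($N{\left(f \right)} = -2 + \frac{f}{-2} = -2 + f \left(- \frac{1}{2}\right) = -2 - \frac{f}{2}$)
$q{\left(z \right)} = -8 + \frac{\left(\frac{1}{2} + z\right) \left(20 + z\right)}{8}$ ($q{\left(z \right)} = -8 + \frac{\left(z - - \frac{1}{2}\right) \left(z + 20\right)}{8} = -8 + \frac{\left(z + \left(-2 + \frac{5}{2}\right)\right) \left(20 + z\right)}{8} = -8 + \frac{\left(z + \frac{1}{2}\right) \left(20 + z\right)}{8} = -8 + \frac{\left(\frac{1}{2} + z\right) \left(20 + z\right)}{8}$)
$U{\left(B,D \right)} = 354 B - \frac{145 D}{8}$ ($U{\left(B,D \right)} = 354 B + \left(- \frac{27}{4} + \frac{\left(-14\right)^{2}}{8} + \frac{41}{16} \left(-14\right)\right) D = 354 B + \left(- \frac{27}{4} + \frac{1}{8} \cdot 196 - \frac{287}{8}\right) D = 354 B + \left(- \frac{27}{4} + \frac{49}{2} - \frac{287}{8}\right) D = 354 B - \frac{145 D}{8}$)
$\frac{1}{U{\left(-51,v \right)}} = \frac{1}{354 \left(-51\right) - - \frac{145}{4}} = \frac{1}{-18054 + \frac{145}{4}} = \frac{1}{- \frac{72071}{4}} = - \frac{4}{72071}$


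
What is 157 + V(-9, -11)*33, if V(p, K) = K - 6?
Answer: -404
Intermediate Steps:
V(p, K) = -6 + K
157 + V(-9, -11)*33 = 157 + (-6 - 11)*33 = 157 - 17*33 = 157 - 561 = -404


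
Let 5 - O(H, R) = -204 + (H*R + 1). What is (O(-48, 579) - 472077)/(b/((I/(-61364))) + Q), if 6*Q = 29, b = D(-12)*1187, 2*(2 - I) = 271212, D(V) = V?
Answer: 3114756078/45176555 ≈ 68.946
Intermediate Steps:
I = -135604 (I = 2 - 1/2*271212 = 2 - 135606 = -135604)
b = -14244 (b = -12*1187 = -14244)
Q = 29/6 (Q = (1/6)*29 = 29/6 ≈ 4.8333)
O(H, R) = 208 - H*R (O(H, R) = 5 - (-204 + (H*R + 1)) = 5 - (-204 + (1 + H*R)) = 5 - (-203 + H*R) = 5 + (203 - H*R) = 208 - H*R)
(O(-48, 579) - 472077)/(b/((I/(-61364))) + Q) = ((208 - 1*(-48)*579) - 472077)/(-14244/((-135604/(-61364))) + 29/6) = ((208 + 27792) - 472077)/(-14244/((-135604*(-1/61364))) + 29/6) = (28000 - 472077)/(-14244/1169/529 + 29/6) = -444077/(-14244*529/1169 + 29/6) = -444077/(-7535076/1169 + 29/6) = -444077/(-45176555/7014) = -444077*(-7014/45176555) = 3114756078/45176555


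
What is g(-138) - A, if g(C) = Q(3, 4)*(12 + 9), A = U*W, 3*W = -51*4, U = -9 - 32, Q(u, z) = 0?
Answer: -2788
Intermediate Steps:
U = -41
W = -68 (W = (-51*4)/3 = (1/3)*(-204) = -68)
A = 2788 (A = -41*(-68) = 2788)
g(C) = 0 (g(C) = 0*(12 + 9) = 0*21 = 0)
g(-138) - A = 0 - 1*2788 = 0 - 2788 = -2788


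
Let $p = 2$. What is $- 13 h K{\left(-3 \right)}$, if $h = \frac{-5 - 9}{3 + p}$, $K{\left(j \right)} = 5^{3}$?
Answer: $4550$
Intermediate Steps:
$K{\left(j \right)} = 125$
$h = - \frac{14}{5}$ ($h = \frac{-5 - 9}{3 + 2} = - \frac{14}{5} \approx -2.8$)
$- 13 h K{\left(-3 \right)} = \left(-13\right) \left(- \frac{14}{5}\right) 125 = \frac{182}{5} \cdot 125 = 4550$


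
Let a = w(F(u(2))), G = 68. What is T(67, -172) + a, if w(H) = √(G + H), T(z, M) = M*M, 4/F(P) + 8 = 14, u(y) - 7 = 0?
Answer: 29584 + √618/3 ≈ 29592.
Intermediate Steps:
u(y) = 7 (u(y) = 7 + 0 = 7)
F(P) = ⅔ (F(P) = 4/(-8 + 14) = 4/6 = 4*(⅙) = ⅔)
T(z, M) = M²
w(H) = √(68 + H)
a = √618/3 (a = √(68 + ⅔) = √(206/3) = √618/3 ≈ 8.2865)
T(67, -172) + a = (-172)² + √618/3 = 29584 + √618/3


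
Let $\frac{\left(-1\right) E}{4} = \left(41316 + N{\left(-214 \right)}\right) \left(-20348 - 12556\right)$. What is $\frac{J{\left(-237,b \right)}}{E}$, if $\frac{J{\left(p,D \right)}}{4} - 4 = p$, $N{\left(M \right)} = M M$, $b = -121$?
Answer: $- \frac{233}{2866333248} \approx -8.1288 \cdot 10^{-8}$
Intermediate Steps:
$N{\left(M \right)} = M^{2}$
$J{\left(p,D \right)} = 16 + 4 p$
$E = 11465332992$ ($E = - 4 \left(41316 + \left(-214\right)^{2}\right) \left(-20348 - 12556\right) = - 4 \left(41316 + 45796\right) \left(-32904\right) = - 4 \cdot 87112 \left(-32904\right) = \left(-4\right) \left(-2866333248\right) = 11465332992$)
$\frac{J{\left(-237,b \right)}}{E} = \frac{16 + 4 \left(-237\right)}{11465332992} = \left(16 - 948\right) \frac{1}{11465332992} = \left(-932\right) \frac{1}{11465332992} = - \frac{233}{2866333248}$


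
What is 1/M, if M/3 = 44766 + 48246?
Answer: 1/279036 ≈ 3.5838e-6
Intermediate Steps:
M = 279036 (M = 3*(44766 + 48246) = 3*93012 = 279036)
1/M = 1/279036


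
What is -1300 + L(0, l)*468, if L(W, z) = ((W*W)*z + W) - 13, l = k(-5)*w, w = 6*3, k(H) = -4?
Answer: -7384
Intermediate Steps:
w = 18
l = -72 (l = -4*18 = -72)
L(W, z) = -13 + W + z*W**2 (L(W, z) = (W**2*z + W) - 13 = (z*W**2 + W) - 13 = (W + z*W**2) - 13 = -13 + W + z*W**2)
-1300 + L(0, l)*468 = -1300 + (-13 + 0 - 72*0**2)*468 = -1300 + (-13 + 0 - 72*0)*468 = -1300 + (-13 + 0 + 0)*468 = -1300 - 13*468 = -1300 - 6084 = -7384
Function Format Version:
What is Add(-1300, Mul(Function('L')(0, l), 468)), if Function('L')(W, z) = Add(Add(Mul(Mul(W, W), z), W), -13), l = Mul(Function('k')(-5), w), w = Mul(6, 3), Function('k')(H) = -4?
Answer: -7384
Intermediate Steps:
w = 18
l = -72 (l = Mul(-4, 18) = -72)
Function('L')(W, z) = Add(-13, W, Mul(z, Pow(W, 2))) (Function('L')(W, z) = Add(Add(Mul(Pow(W, 2), z), W), -13) = Add(Add(Mul(z, Pow(W, 2)), W), -13) = Add(Add(W, Mul(z, Pow(W, 2))), -13) = Add(-13, W, Mul(z, Pow(W, 2))))
Add(-1300, Mul(Function('L')(0, l), 468)) = Add(-1300, Mul(Add(-13, 0, Mul(-72, Pow(0, 2))), 468)) = Add(-1300, Mul(Add(-13, 0, Mul(-72, 0)), 468)) = Add(-1300, Mul(Add(-13, 0, 0), 468)) = Add(-1300, Mul(-13, 468)) = Add(-1300, -6084) = -7384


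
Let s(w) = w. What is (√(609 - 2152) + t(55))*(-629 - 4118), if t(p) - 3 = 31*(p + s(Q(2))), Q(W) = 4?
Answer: -8696504 - 4747*I*√1543 ≈ -8.6965e+6 - 1.8647e+5*I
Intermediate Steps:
t(p) = 127 + 31*p (t(p) = 3 + 31*(p + 4) = 3 + 31*(4 + p) = 3 + (124 + 31*p) = 127 + 31*p)
(√(609 - 2152) + t(55))*(-629 - 4118) = (√(609 - 2152) + (127 + 31*55))*(-629 - 4118) = (√(-1543) + (127 + 1705))*(-4747) = (I*√1543 + 1832)*(-4747) = (1832 + I*√1543)*(-4747) = -8696504 - 4747*I*√1543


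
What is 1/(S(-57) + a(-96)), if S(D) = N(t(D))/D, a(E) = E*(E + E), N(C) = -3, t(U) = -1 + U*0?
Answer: 19/350209 ≈ 5.4253e-5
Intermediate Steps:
t(U) = -1 (t(U) = -1 + 0 = -1)
a(E) = 2*E² (a(E) = E*(2*E) = 2*E²)
S(D) = -3/D
1/(S(-57) + a(-96)) = 1/(-3/(-57) + 2*(-96)²) = 1/(-3*(-1/57) + 2*9216) = 1/(1/19 + 18432) = 1/(350209/19) = 19/350209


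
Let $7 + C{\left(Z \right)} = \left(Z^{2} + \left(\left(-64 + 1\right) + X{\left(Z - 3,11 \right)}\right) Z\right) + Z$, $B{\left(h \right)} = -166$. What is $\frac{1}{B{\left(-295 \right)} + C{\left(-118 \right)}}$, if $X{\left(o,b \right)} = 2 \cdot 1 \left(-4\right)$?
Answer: $\frac{1}{22011} \approx 4.5432 \cdot 10^{-5}$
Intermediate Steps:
$X{\left(o,b \right)} = -8$ ($X{\left(o,b \right)} = 2 \left(-4\right) = -8$)
$C{\left(Z \right)} = -7 + Z^{2} - 70 Z$ ($C{\left(Z \right)} = -7 + \left(\left(Z^{2} + \left(\left(-64 + 1\right) - 8\right) Z\right) + Z\right) = -7 + \left(\left(Z^{2} + \left(-63 - 8\right) Z\right) + Z\right) = -7 + \left(\left(Z^{2} - 71 Z\right) + Z\right) = -7 + \left(Z^{2} - 70 Z\right) = -7 + Z^{2} - 70 Z$)
$\frac{1}{B{\left(-295 \right)} + C{\left(-118 \right)}} = \frac{1}{-166 - \left(-8253 - 13924\right)} = \frac{1}{-166 + \left(-7 + 13924 + 8260\right)} = \frac{1}{-166 + 22177} = \frac{1}{22011}$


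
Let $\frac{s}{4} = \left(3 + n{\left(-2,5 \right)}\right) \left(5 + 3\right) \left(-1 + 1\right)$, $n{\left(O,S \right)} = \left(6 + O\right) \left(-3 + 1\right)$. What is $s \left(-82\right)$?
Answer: $0$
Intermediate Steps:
$n{\left(O,S \right)} = -12 - 2 O$ ($n{\left(O,S \right)} = \left(6 + O\right) \left(-2\right) = -12 - 2 O$)
$s = 0$ ($s = 4 \left(3 - 8\right) \left(5 + 3\right) \left(-1 + 1\right) = 4 \left(3 + \left(-12 + 4\right)\right) 8 \cdot 0 = 4 \left(3 - 8\right) 0 = 4 \left(\left(-5\right) 0\right) = 4 \cdot 0 = 0$)
$s \left(-82\right) = 0 \left(-82\right) = 0$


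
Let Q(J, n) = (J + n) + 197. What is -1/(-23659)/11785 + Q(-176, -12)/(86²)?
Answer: 2509399231/2062162445740 ≈ 0.0012169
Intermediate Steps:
Q(J, n) = 197 + J + n
-1/(-23659)/11785 + Q(-176, -12)/(86²) = -1/(-23659)/11785 + (197 - 176 - 12)/(86²) = -1*(-1/23659)*(1/11785) + 9/7396 = (1/23659)*(1/11785) + 9*(1/7396) = 1/278821315 + 9/7396 = 2509399231/2062162445740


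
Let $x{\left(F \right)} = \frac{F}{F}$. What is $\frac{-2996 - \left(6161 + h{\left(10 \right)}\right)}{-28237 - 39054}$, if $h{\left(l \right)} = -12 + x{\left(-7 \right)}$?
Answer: $\frac{9146}{67291} \approx 0.13592$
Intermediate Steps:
$x{\left(F \right)} = 1$
$h{\left(l \right)} = -11$ ($h{\left(l \right)} = -12 + 1 = -11$)
$\frac{-2996 - \left(6161 + h{\left(10 \right)}\right)}{-28237 - 39054} = \frac{-2996 - 6150}{-28237 - 39054} = \frac{-2996 + \left(-6161 + 11\right)}{-67291} = \left(-2996 - 6150\right) \left(- \frac{1}{67291}\right) = \left(-9146\right) \left(- \frac{1}{67291}\right) = \frac{9146}{67291}$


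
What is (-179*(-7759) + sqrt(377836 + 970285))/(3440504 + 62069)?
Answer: 1388861/3502573 + sqrt(1348121)/3502573 ≈ 0.39686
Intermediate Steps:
(-179*(-7759) + sqrt(377836 + 970285))/(3440504 + 62069) = (1388861 + sqrt(1348121))/3502573 = (1388861 + sqrt(1348121))*(1/3502573) = 1388861/3502573 + sqrt(1348121)/3502573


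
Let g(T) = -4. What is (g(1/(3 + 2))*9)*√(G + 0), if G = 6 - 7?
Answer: -36*I ≈ -36.0*I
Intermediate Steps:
G = -1
(g(1/(3 + 2))*9)*√(G + 0) = (-4*9)*√(-1 + 0) = -36*I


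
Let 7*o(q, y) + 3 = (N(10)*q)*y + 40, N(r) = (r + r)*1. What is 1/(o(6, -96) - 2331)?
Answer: -7/27800 ≈ -0.00025180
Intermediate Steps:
N(r) = 2*r (N(r) = (2*r)*1 = 2*r)
o(q, y) = 37/7 + 20*q*y/7 (o(q, y) = -3/7 + (((2*10)*q)*y + 40)/7 = -3/7 + ((20*q)*y + 40)/7 = -3/7 + (20*q*y + 40)/7 = -3/7 + (40 + 20*q*y)/7 = -3/7 + (40/7 + 20*q*y/7) = 37/7 + 20*q*y/7)
1/(o(6, -96) - 2331) = 1/((37/7 + (20/7)*6*(-96)) - 2331) = 1/((37/7 - 11520/7) - 2331) = 1/(-11483/7 - 2331) = 1/(-27800/7) = -7/27800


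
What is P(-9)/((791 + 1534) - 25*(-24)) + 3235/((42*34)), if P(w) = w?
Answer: 1049947/464100 ≈ 2.2623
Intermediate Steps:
P(-9)/((791 + 1534) - 25*(-24)) + 3235/((42*34)) = -9/((791 + 1534) - 25*(-24)) + 3235/((42*34)) = -9/(2325 + 600) + 3235/1428 = -9/2925 + 3235*(1/1428) = -9*1/2925 + 3235/1428 = -1/325 + 3235/1428 = 1049947/464100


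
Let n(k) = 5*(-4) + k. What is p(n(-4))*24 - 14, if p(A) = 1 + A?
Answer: -566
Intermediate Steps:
n(k) = -20 + k
p(n(-4))*24 - 14 = (1 + (-20 - 4))*24 - 14 = (1 - 24)*24 - 14 = -23*24 - 14 = -552 - 14 = -566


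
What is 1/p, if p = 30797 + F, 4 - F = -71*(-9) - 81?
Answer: 1/30243 ≈ 3.3066e-5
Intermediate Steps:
F = -554 (F = 4 - (-71*(-9) - 81) = 4 - (639 - 81) = 4 - 1*558 = 4 - 558 = -554)
p = 30243 (p = 30797 - 554 = 30243)
1/p = 1/30243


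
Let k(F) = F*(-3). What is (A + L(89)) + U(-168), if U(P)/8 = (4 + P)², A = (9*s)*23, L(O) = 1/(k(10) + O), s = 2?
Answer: 12719339/59 ≈ 2.1558e+5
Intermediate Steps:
k(F) = -3*F
L(O) = 1/(-30 + O) (L(O) = 1/(-3*10 + O) = 1/(-30 + O))
A = 414 (A = (9*2)*23 = 18*23 = 414)
U(P) = 8*(4 + P)²
(A + L(89)) + U(-168) = (414 + 1/(-30 + 89)) + 8*(4 - 168)² = (414 + 1/59) + 8*(-164)² = (414 + 1/59) + 8*26896 = 24427/59 + 215168 = 12719339/59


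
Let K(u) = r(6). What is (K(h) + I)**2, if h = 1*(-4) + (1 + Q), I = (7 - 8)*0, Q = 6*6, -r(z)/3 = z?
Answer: 324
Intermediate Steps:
r(z) = -3*z
Q = 36
I = 0 (I = -1*0 = 0)
h = 33 (h = 1*(-4) + (1 + 36) = -4 + 37 = 33)
K(u) = -18 (K(u) = -3*6 = -18)
(K(h) + I)**2 = (-18 + 0)**2 = (-18)**2 = 324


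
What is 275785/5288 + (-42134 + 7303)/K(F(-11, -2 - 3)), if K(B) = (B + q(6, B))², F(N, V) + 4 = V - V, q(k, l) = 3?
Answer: -183910543/5288 ≈ -34779.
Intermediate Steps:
F(N, V) = -4 (F(N, V) = -4 + (V - V) = -4 + 0 = -4)
K(B) = (3 + B)² (K(B) = (B + 3)² = (3 + B)²)
275785/5288 + (-42134 + 7303)/K(F(-11, -2 - 3)) = 275785/5288 + (-42134 + 7303)/((3 - 4)²) = 275785*(1/5288) - 34831/((-1)²) = 275785/5288 - 34831/1 = 275785/5288 - 34831*1 = 275785/5288 - 34831 = -183910543/5288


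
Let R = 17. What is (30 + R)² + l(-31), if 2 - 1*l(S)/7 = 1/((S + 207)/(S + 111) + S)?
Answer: 320147/144 ≈ 2223.2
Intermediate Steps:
l(S) = 14 - 7/(S + (207 + S)/(111 + S)) (l(S) = 14 - 7/((S + 207)/(S + 111) + S) = 14 - 7/((207 + S)/(111 + S) + S) = 14 - 7/(S + (207 + S)/(111 + S)))
(30 + R)² + l(-31) = (30 + 17)² + 7*(303 + 2*(-31)² + 223*(-31))/(207 + (-31)² + 112*(-31)) = 47² + 7*(303 + 2*961 - 6913)/(207 + 961 - 3472) = 2209 + 7*(303 + 1922 - 6913)/(-2304) = 2209 + 7*(-1/2304)*(-4688) = 2209 + 2051/144 = 320147/144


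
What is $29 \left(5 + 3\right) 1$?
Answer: $232$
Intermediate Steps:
$29 \left(5 + 3\right) 1 = 29 \cdot 8 \cdot 1 = 29 \cdot 8 = 232$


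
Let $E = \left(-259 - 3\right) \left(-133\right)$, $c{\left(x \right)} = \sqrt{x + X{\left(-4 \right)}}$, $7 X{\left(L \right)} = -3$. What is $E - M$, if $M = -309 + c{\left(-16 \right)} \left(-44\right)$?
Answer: $35155 + \frac{44 i \sqrt{805}}{7} \approx 35155.0 + 178.34 i$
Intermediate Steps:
$X{\left(L \right)} = - \frac{3}{7}$ ($X{\left(L \right)} = \frac{1}{7} \left(-3\right) = - \frac{3}{7}$)
$c{\left(x \right)} = \sqrt{- \frac{3}{7} + x}$ ($c{\left(x \right)} = \sqrt{x - \frac{3}{7}} = \sqrt{- \frac{3}{7} + x}$)
$E = 34846$ ($E = \left(-262\right) \left(-133\right) = 34846$)
$M = -309 - \frac{44 i \sqrt{805}}{7}$ ($M = -309 + \frac{\sqrt{-21 + 49 \left(-16\right)}}{7} \left(-44\right) = -309 + \frac{\sqrt{-21 - 784}}{7} \left(-44\right) = -309 + \frac{\sqrt{-805}}{7} \left(-44\right) = -309 + \frac{i \sqrt{805}}{7} \left(-44\right) = -309 - \frac{44 i \sqrt{805}}{7} \approx -309.0 - 178.34 i$)
$E - M = 34846 - \left(-309 - \frac{44 i \sqrt{805}}{7}\right) = 34846 + \left(309 + \frac{44 i \sqrt{805}}{7}\right) = 35155 + \frac{44 i \sqrt{805}}{7}$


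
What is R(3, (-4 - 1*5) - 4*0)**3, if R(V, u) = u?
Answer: -729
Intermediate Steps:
R(3, (-4 - 1*5) - 4*0)**3 = ((-4 - 1*5) - 4*0)**3 = ((-4 - 5) + 0)**3 = (-9 + 0)**3 = (-9)**3 = -729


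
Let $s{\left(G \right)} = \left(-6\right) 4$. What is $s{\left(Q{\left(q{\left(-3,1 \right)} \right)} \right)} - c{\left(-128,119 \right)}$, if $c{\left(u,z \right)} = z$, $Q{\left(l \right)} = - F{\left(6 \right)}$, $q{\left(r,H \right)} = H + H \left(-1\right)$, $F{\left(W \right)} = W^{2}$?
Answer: $-143$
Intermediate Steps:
$q{\left(r,H \right)} = 0$ ($q{\left(r,H \right)} = H - H = 0$)
$Q{\left(l \right)} = -36$ ($Q{\left(l \right)} = - 6^{2} = \left(-1\right) 36 = -36$)
$s{\left(G \right)} = -24$
$s{\left(Q{\left(q{\left(-3,1 \right)} \right)} \right)} - c{\left(-128,119 \right)} = -24 - 119 = -143$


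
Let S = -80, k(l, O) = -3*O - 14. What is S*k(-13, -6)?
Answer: -320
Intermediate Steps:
k(l, O) = -14 - 3*O
S*k(-13, -6) = -80*(-14 - 3*(-6)) = -80*(-14 + 18) = -80*4 = -320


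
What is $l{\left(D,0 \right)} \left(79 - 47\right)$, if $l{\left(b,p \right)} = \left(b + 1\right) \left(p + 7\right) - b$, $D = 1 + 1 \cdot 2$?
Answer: $800$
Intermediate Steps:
$D = 3$ ($D = 1 + 2 = 3$)
$l{\left(b,p \right)} = - b + \left(1 + b\right) \left(7 + p\right)$ ($l{\left(b,p \right)} = \left(1 + b\right) \left(7 + p\right) - b = - b + \left(1 + b\right) \left(7 + p\right)$)
$l{\left(D,0 \right)} \left(79 - 47\right) = \left(7 + 0 + 6 \cdot 3 + 3 \cdot 0\right) \left(79 - 47\right) = \left(7 + 0 + 18 + 0\right) 32 = 25 \cdot 32 = 800$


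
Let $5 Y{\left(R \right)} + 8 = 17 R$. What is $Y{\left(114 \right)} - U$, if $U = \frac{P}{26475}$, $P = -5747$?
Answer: $\frac{10225097}{26475} \approx 386.22$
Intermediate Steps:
$U = - \frac{5747}{26475} \approx -0.21707$
$Y{\left(R \right)} = - \frac{8}{5} + \frac{17 R}{5}$
$Y{\left(114 \right)} - U = \left(- \frac{8}{5} + \frac{17}{5} \cdot 114\right) - - \frac{5747}{26475} = \left(- \frac{8}{5} + \frac{1938}{5}\right) + \frac{5747}{26475} = 386 + \frac{5747}{26475} = \frac{10225097}{26475}$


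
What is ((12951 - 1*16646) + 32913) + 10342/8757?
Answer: 255872368/8757 ≈ 29219.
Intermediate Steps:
((12951 - 1*16646) + 32913) + 10342/8757 = ((12951 - 16646) + 32913) + 10342*(1/8757) = (-3695 + 32913) + 10342/8757 = 29218 + 10342/8757 = 255872368/8757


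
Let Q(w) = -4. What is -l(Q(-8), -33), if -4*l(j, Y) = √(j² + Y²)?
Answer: √1105/4 ≈ 8.3104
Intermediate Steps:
l(j, Y) = -√(Y² + j²)/4 (l(j, Y) = -√(j² + Y²)/4 = -√(Y² + j²)/4)
-l(Q(-8), -33) = -(-1)*√((-33)² + (-4)²)/4 = -(-1)*√(1089 + 16)/4 = -(-1)*√1105/4 = √1105/4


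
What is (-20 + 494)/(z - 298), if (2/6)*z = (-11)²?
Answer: 474/65 ≈ 7.2923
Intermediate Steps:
z = 363 (z = 3*(-11)² = 3*121 = 363)
(-20 + 494)/(z - 298) = (-20 + 494)/(363 - 298) = 474/65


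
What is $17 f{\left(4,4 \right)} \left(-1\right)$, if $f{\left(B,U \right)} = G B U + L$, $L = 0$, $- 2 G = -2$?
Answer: $-272$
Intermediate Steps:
$G = 1$ ($G = \left(- \frac{1}{2}\right) \left(-2\right) = 1$)
$f{\left(B,U \right)} = B U$ ($f{\left(B,U \right)} = 1 B U + 0 = B U + 0 = B U$)
$17 f{\left(4,4 \right)} \left(-1\right) = 17 \cdot 4 \cdot 4 \left(-1\right) = 17 \cdot 16 \left(-1\right) = 272 \left(-1\right) = -272$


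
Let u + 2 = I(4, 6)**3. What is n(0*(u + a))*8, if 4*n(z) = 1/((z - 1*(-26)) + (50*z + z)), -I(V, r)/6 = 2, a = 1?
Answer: 1/13 ≈ 0.076923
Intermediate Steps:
I(V, r) = -12 (I(V, r) = -6*2 = -12)
u = -1730 (u = -2 + (-12)**3 = -2 - 1728 = -1730)
n(z) = 1/(4*(26 + 52*z)) (n(z) = 1/(4*((z - 1*(-26)) + (50*z + z))) = 1/(4*((z + 26) + 51*z)) = 1/(4*((26 + z) + 51*z)) = 1/(4*(26 + 52*z)))
n(0*(u + a))*8 = (1/(104*(1 + 2*(0*(-1730 + 1)))))*8 = (1/(104*(1 + 2*(0*(-1729)))))*8 = (1/(104*(1 + 2*0)))*8 = (1/(104*(1 + 0)))*8 = ((1/104)/1)*8 = ((1/104)*1)*8 = (1/104)*8 = 1/13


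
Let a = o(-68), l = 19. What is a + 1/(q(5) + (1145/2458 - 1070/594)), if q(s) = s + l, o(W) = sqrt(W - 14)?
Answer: 730026/16545659 + I*sqrt(82) ≈ 0.044122 + 9.0554*I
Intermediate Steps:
o(W) = sqrt(-14 + W)
a = I*sqrt(82) (a = sqrt(-14 - 68) = sqrt(-82) = I*sqrt(82) ≈ 9.0554*I)
q(s) = 19 + s (q(s) = s + 19 = 19 + s)
a + 1/(q(5) + (1145/2458 - 1070/594)) = I*sqrt(82) + 1/((19 + 5) + (1145/2458 - 1070/594)) = I*sqrt(82) + 1/(24 + (1145*(1/2458) - 1070*1/594)) = I*sqrt(82) + 1/(24 + (1145/2458 - 535/297)) = I*sqrt(82) + 1/(24 - 974965/730026) = I*sqrt(82) + 1/(16545659/730026) = I*sqrt(82) + 730026/16545659 = 730026/16545659 + I*sqrt(82)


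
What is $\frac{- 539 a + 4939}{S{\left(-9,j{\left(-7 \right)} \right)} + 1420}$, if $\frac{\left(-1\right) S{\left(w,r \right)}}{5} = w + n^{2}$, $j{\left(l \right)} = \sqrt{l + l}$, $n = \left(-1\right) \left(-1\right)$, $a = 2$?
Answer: $\frac{3861}{1460} \approx 2.6445$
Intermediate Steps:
$n = 1$
$j{\left(l \right)} = \sqrt{2} \sqrt{l}$ ($j{\left(l \right)} = \sqrt{2 l} = \sqrt{2} \sqrt{l}$)
$S{\left(w,r \right)} = -5 - 5 w$ ($S{\left(w,r \right)} = - 5 \left(w + 1^{2}\right) = - 5 \left(w + 1\right) = - 5 \left(1 + w\right) = -5 - 5 w$)
$\frac{- 539 a + 4939}{S{\left(-9,j{\left(-7 \right)} \right)} + 1420} = \frac{\left(-539\right) 2 + 4939}{\left(-5 - -45\right) + 1420} = \frac{-1078 + 4939}{\left(-5 + 45\right) + 1420} = \frac{3861}{40 + 1420} = \frac{3861}{1460}$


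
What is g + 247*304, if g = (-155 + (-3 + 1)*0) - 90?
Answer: 74843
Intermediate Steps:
g = -245 (g = (-155 - 2*0) - 90 = (-155 + 0) - 90 = -155 - 90 = -245)
g + 247*304 = -245 + 247*304 = -245 + 75088 = 74843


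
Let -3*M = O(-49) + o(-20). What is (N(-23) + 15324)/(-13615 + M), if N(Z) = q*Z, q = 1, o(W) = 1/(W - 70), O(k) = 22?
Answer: -4131270/3678029 ≈ -1.1232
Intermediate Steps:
o(W) = 1/(-70 + W)
N(Z) = Z (N(Z) = 1*Z = Z)
M = -1979/270 (M = -(22 + 1/(-70 - 20))/3 = -(22 + 1/(-90))/3 = -(22 - 1/90)/3 = -1/3*1979/90 = -1979/270 ≈ -7.3296)
(N(-23) + 15324)/(-13615 + M) = (-23 + 15324)/(-13615 - 1979/270) = 15301/(-3678029/270) = 15301*(-270/3678029) = -4131270/3678029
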